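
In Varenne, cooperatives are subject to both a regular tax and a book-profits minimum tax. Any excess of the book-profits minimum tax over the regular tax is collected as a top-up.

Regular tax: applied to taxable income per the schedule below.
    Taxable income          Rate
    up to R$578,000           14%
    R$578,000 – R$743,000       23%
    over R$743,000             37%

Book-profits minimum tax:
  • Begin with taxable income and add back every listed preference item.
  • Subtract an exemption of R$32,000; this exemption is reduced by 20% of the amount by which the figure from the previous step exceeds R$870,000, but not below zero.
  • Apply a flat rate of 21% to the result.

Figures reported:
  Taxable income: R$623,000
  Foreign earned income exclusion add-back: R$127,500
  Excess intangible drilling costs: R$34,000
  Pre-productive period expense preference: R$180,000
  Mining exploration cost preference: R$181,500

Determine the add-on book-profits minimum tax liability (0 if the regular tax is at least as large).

R$149,390

Regular tax:
  R$578,000 × 14% = R$80,920
  R$45,000 × 23% = R$10,350
  → R$91,270

Book-profits minimum tax:
  Adjusted income: R$623,000 + R$127,500 + R$34,000 + R$180,000 + R$181,500 = R$1,146,000
  Exemption: 20% × (R$1,146,000 − R$870,000) = R$55,200 ≥ R$32,000, so the exemption is fully phased out
  Base: R$1,146,000 − R$0 = R$1,146,000
  R$1,146,000 × 21% = R$240,660

Excess of book-profits minimum tax over regular tax: R$240,660 − R$91,270 = R$149,390.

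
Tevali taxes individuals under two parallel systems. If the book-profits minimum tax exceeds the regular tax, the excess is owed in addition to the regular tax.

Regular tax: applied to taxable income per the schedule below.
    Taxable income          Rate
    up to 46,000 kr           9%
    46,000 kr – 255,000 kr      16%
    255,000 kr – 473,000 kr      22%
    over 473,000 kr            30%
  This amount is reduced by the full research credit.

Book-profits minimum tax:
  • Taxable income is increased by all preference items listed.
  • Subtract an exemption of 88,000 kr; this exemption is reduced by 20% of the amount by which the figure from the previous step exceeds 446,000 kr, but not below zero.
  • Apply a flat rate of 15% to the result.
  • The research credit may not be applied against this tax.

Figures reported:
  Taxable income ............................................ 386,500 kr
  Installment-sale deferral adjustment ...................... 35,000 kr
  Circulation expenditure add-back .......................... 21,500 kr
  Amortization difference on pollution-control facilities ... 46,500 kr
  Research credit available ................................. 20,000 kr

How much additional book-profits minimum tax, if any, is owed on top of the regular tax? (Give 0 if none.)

Regular tax:
  46,000 kr × 9% = 4,140 kr
  209,000 kr × 16% = 33,440 kr
  131,500 kr × 22% = 28,930 kr
  → 66,510 kr
  Less research credit 20,000 kr → 46,510 kr

Book-profits minimum tax:
  Adjusted income: 386,500 kr + 35,000 kr + 21,500 kr + 46,500 kr = 489,500 kr
  Exemption: 88,000 kr − 20% × (489,500 kr − 446,000 kr) = 88,000 kr − 8,700 kr = 79,300 kr
  Base: 489,500 kr − 79,300 kr = 410,200 kr
  410,200 kr × 15% = 61,530 kr

Excess of book-profits minimum tax over regular tax: 61,530 kr − 46,510 kr = 15,020 kr.

15,020 kr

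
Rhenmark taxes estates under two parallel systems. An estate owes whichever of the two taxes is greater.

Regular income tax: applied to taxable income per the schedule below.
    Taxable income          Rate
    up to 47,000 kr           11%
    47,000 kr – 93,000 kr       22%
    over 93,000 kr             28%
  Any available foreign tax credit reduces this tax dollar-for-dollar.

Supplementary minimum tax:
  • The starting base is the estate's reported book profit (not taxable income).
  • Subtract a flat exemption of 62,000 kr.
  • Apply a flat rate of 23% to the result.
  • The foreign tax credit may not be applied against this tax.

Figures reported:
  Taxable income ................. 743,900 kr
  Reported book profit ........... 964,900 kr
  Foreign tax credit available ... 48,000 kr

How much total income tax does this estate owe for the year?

207,667 kr

Supplementary minimum tax:
  Base (reported book profit): 964,900 kr
  Less exemption 62,000 kr → base 902,900 kr
  902,900 kr × 23% = 207,667 kr

Regular income tax:
  47,000 kr × 11% = 5,170 kr
  46,000 kr × 22% = 10,120 kr
  650,900 kr × 28% = 182,252 kr
  → 197,542 kr
  Less foreign tax credit 48,000 kr → 149,542 kr

207,667 kr > 149,542 kr, so the supplementary minimum tax is the binding amount.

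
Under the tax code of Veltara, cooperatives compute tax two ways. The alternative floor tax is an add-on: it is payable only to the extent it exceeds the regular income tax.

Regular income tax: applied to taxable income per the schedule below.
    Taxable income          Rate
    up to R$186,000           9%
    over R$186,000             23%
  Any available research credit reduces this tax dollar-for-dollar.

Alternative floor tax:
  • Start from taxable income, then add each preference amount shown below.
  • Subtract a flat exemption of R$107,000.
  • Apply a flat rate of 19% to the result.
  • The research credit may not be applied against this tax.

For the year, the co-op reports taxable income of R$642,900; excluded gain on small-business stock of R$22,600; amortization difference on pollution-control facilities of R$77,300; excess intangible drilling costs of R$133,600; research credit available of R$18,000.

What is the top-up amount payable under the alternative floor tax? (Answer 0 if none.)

R$42,359

Regular income tax:
  R$186,000 × 9% = R$16,740
  R$456,900 × 23% = R$105,087
  → R$121,827
  Less research credit R$18,000 → R$103,827

Alternative floor tax:
  Adjusted income: R$642,900 + R$22,600 + R$77,300 + R$133,600 = R$876,400
  Less exemption R$107,000 → base R$769,400
  R$769,400 × 19% = R$146,186

Excess of alternative floor tax over regular income tax: R$146,186 − R$103,827 = R$42,359.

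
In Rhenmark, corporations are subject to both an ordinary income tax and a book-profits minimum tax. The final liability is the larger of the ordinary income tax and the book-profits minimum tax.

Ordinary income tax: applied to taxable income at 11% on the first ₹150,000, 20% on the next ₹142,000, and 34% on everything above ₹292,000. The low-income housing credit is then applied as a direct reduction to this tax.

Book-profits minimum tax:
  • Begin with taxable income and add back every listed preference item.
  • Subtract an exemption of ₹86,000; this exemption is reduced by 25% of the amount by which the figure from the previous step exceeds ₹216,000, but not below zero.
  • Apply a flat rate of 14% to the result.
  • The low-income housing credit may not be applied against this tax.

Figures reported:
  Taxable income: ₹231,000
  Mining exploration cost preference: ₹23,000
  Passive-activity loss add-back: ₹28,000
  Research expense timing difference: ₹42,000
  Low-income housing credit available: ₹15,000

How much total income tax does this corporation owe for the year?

Ordinary income tax:
  ₹150,000 × 11% = ₹16,500
  ₹81,000 × 20% = ₹16,200
  → ₹32,700
  Less low-income housing credit ₹15,000 → ₹17,700

Book-profits minimum tax:
  Adjusted income: ₹231,000 + ₹23,000 + ₹28,000 + ₹42,000 = ₹324,000
  Exemption: ₹86,000 − 25% × (₹324,000 − ₹216,000) = ₹86,000 − ₹27,000 = ₹59,000
  Base: ₹324,000 − ₹59,000 = ₹265,000
  ₹265,000 × 14% = ₹37,100

₹37,100 > ₹17,700, so the book-profits minimum tax is the binding amount.

₹37,100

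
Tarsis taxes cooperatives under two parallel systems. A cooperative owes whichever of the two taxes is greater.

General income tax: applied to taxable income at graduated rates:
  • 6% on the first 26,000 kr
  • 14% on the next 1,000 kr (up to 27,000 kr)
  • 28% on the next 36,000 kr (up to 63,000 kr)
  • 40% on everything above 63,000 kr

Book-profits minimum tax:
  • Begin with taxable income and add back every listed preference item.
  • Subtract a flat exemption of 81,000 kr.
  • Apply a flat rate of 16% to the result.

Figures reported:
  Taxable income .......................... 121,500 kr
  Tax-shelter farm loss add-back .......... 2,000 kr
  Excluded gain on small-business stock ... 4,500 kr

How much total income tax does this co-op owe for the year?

35,180 kr

Book-profits minimum tax:
  Adjusted income: 121,500 kr + 2,000 kr + 4,500 kr = 128,000 kr
  Less exemption 81,000 kr → base 47,000 kr
  47,000 kr × 16% = 7,520 kr

General income tax:
  26,000 kr × 6% = 1,560 kr
  1,000 kr × 14% = 140 kr
  36,000 kr × 28% = 10,080 kr
  58,500 kr × 40% = 23,400 kr
  → 35,180 kr

35,180 kr > 7,520 kr, so the general income tax governs.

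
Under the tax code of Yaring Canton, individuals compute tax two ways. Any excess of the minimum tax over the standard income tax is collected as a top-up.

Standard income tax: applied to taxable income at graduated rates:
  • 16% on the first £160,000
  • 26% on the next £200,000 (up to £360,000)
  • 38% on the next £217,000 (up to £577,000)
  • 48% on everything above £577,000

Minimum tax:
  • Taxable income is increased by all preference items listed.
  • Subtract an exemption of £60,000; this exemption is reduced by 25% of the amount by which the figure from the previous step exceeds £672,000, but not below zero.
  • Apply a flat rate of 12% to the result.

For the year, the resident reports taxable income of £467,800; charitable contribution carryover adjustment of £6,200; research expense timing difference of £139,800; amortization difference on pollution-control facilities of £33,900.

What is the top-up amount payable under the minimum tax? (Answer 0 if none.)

Minimum tax:
  Adjusted income: £467,800 + £6,200 + £139,800 + £33,900 = £647,700
  Exemption: £647,700 ≤ £672,000, so full £60,000 applies
  Base: £647,700 − £60,000 = £587,700
  £587,700 × 12% = £70,524

Standard income tax:
  £160,000 × 16% = £25,600
  £200,000 × 26% = £52,000
  £107,800 × 38% = £40,964
  → £118,564

£70,524 ≤ £118,564, so no add-on is due.

£0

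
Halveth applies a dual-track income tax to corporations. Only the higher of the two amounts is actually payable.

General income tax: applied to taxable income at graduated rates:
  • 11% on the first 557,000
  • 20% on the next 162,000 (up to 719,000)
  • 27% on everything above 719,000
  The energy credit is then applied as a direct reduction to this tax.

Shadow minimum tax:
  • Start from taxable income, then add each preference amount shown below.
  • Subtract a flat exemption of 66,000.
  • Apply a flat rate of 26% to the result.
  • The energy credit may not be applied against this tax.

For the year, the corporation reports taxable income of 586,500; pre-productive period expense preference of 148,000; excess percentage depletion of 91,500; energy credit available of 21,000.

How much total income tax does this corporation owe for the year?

Shadow minimum tax:
  Adjusted income: 586,500 + 148,000 + 91,500 = 826,000
  Less exemption 66,000 → base 760,000
  760,000 × 26% = 197,600

General income tax:
  557,000 × 11% = 61,270
  29,500 × 20% = 5,900
  → 67,170
  Less energy credit 21,000 → 46,170

197,600 > 46,170, so the shadow minimum tax is the binding amount.

197,600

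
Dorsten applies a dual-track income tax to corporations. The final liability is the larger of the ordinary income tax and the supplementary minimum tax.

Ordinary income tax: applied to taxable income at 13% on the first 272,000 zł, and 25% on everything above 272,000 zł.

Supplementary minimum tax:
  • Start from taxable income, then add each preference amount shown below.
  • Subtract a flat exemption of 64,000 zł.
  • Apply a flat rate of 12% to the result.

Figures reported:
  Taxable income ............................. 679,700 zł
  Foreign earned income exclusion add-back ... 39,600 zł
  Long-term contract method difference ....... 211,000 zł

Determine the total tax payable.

137,285 zł

Ordinary income tax:
  272,000 zł × 13% = 35,360 zł
  407,700 zł × 25% = 101,925 zł
  → 137,285 zł

Supplementary minimum tax:
  Adjusted income: 679,700 zł + 39,600 zł + 211,000 zł = 930,300 zł
  Less exemption 64,000 zł → base 866,300 zł
  866,300 zł × 12% = 103,956 zł

137,285 zł > 103,956 zł, so the ordinary income tax governs.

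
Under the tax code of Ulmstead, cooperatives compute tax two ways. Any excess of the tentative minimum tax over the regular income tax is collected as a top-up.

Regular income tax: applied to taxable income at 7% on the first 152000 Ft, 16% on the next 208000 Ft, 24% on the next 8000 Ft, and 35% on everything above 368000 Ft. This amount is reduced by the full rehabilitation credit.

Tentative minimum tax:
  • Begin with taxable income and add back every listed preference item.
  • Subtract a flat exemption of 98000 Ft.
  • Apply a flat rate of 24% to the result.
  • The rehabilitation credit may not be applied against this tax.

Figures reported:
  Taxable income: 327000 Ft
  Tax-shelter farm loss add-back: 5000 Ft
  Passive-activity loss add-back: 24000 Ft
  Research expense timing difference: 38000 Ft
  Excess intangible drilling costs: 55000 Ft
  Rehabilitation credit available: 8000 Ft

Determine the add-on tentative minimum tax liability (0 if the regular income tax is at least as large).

53600 Ft

Tentative minimum tax:
  Adjusted income: 327000 Ft + 5000 Ft + 24000 Ft + 38000 Ft + 55000 Ft = 449000 Ft
  Less exemption 98000 Ft → base 351000 Ft
  351000 Ft × 24% = 84240 Ft

Regular income tax:
  152000 Ft × 7% = 10640 Ft
  175000 Ft × 16% = 28000 Ft
  → 38640 Ft
  Less rehabilitation credit 8000 Ft → 30640 Ft

Excess of tentative minimum tax over regular income tax: 84240 Ft − 30640 Ft = 53600 Ft.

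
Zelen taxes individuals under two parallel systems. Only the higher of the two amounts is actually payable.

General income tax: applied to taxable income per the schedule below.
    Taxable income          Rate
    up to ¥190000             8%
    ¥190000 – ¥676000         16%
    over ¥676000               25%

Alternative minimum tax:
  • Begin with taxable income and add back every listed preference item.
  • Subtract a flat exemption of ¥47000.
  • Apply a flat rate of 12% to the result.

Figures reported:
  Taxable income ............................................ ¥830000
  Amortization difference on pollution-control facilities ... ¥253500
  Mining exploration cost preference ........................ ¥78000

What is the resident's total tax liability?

¥133740

Alternative minimum tax:
  Adjusted income: ¥830000 + ¥253500 + ¥78000 = ¥1161500
  Less exemption ¥47000 → base ¥1114500
  ¥1114500 × 12% = ¥133740

General income tax:
  ¥190000 × 8% = ¥15200
  ¥486000 × 16% = ¥77760
  ¥154000 × 25% = ¥38500
  → ¥131460

¥133740 > ¥131460, so the alternative minimum tax is the binding amount.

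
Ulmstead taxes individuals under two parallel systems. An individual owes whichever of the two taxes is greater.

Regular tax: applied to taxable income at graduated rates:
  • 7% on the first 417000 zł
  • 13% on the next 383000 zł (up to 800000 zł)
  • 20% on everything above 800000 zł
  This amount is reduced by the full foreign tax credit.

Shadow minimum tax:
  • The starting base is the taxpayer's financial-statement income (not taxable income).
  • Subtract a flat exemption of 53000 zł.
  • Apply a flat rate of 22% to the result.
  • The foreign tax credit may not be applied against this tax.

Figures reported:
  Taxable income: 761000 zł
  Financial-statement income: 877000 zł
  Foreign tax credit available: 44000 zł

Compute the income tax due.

181280 zł

Shadow minimum tax:
  Base (financial-statement income): 877000 zł
  Less exemption 53000 zł → base 824000 zł
  824000 zł × 22% = 181280 zł

Regular tax:
  417000 zł × 7% = 29190 zł
  344000 zł × 13% = 44720 zł
  → 73910 zł
  Less foreign tax credit 44000 zł → 29910 zł

181280 zł > 29910 zł, so the shadow minimum tax is the binding amount.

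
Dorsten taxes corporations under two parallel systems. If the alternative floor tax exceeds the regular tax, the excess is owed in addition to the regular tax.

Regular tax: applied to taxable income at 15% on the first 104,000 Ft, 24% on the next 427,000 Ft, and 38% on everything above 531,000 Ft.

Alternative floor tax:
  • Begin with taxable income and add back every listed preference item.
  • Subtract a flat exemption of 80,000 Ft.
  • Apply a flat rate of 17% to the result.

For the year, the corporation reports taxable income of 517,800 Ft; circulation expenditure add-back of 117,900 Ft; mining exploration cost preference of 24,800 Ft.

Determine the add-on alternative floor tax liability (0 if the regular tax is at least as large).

Regular tax:
  104,000 Ft × 15% = 15,600 Ft
  413,800 Ft × 24% = 99,312 Ft
  → 114,912 Ft

Alternative floor tax:
  Adjusted income: 517,800 Ft + 117,900 Ft + 24,800 Ft = 660,500 Ft
  Less exemption 80,000 Ft → base 580,500 Ft
  580,500 Ft × 17% = 98,685 Ft

98,685 Ft ≤ 114,912 Ft, so no add-on is due.

0 Ft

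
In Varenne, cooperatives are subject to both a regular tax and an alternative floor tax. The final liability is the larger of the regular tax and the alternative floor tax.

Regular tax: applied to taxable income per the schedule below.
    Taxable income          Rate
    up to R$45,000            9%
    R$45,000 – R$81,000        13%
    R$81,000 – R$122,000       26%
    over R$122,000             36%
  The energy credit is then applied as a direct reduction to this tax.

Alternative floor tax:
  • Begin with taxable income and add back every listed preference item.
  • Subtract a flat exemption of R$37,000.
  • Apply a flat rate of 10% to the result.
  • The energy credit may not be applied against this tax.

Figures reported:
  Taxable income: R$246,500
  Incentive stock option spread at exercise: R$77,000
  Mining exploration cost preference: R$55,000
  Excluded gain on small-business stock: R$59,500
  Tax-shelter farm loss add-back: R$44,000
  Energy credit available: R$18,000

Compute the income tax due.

R$46,210

Alternative floor tax:
  Adjusted income: R$246,500 + R$77,000 + R$55,000 + R$59,500 + R$44,000 = R$482,000
  Less exemption R$37,000 → base R$445,000
  R$445,000 × 10% = R$44,500

Regular tax:
  R$45,000 × 9% = R$4,050
  R$36,000 × 13% = R$4,680
  R$41,000 × 26% = R$10,660
  R$124,500 × 36% = R$44,820
  → R$64,210
  Less energy credit R$18,000 → R$46,210

R$46,210 > R$44,500, so the regular tax governs.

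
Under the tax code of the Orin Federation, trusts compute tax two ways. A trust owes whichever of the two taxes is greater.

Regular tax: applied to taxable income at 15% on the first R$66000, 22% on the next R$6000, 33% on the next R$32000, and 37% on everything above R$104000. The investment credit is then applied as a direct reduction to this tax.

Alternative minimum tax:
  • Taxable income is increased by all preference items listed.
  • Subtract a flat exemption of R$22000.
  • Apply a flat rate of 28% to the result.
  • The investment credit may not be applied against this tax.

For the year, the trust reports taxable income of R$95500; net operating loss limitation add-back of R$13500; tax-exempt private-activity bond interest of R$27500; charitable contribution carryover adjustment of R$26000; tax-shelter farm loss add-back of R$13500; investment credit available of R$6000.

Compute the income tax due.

R$43120

Alternative minimum tax:
  Adjusted income: R$95500 + R$13500 + R$27500 + R$26000 + R$13500 = R$176000
  Less exemption R$22000 → base R$154000
  R$154000 × 28% = R$43120

Regular tax:
  R$66000 × 15% = R$9900
  R$6000 × 22% = R$1320
  R$23500 × 33% = R$7755
  → R$18975
  Less investment credit R$6000 → R$12975

R$43120 > R$12975, so the alternative minimum tax is the binding amount.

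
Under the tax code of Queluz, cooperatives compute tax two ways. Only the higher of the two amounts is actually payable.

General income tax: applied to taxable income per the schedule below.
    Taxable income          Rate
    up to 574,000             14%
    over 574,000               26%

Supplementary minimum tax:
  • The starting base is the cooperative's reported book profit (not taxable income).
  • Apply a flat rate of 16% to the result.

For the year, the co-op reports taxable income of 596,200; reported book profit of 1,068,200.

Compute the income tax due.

Supplementary minimum tax:
  Base (reported book profit): 1,068,200
  1,068,200 × 16% = 170,912

General income tax:
  574,000 × 14% = 80,360
  22,200 × 26% = 5,772
  → 86,132

170,912 > 86,132, so the supplementary minimum tax is the binding amount.

170,912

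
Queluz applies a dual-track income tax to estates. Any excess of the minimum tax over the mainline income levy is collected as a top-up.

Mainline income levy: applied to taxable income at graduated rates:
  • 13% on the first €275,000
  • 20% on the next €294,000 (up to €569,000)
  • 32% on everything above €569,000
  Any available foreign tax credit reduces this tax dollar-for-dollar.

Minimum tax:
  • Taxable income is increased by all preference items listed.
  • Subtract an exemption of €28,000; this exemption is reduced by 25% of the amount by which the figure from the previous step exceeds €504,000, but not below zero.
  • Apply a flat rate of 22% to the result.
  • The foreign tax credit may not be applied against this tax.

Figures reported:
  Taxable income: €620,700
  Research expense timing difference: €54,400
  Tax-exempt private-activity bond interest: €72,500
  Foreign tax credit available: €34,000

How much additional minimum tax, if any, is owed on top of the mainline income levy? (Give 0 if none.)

Mainline income levy:
  €275,000 × 13% = €35,750
  €294,000 × 20% = €58,800
  €51,700 × 32% = €16,544
  → €111,094
  Less foreign tax credit €34,000 → €77,094

Minimum tax:
  Adjusted income: €620,700 + €54,400 + €72,500 = €747,600
  Exemption: 25% × (€747,600 − €504,000) = €60,900 ≥ €28,000, so the exemption is fully phased out
  Base: €747,600 − €0 = €747,600
  €747,600 × 22% = €164,472

Excess of minimum tax over mainline income levy: €164,472 − €77,094 = €87,378.

€87,378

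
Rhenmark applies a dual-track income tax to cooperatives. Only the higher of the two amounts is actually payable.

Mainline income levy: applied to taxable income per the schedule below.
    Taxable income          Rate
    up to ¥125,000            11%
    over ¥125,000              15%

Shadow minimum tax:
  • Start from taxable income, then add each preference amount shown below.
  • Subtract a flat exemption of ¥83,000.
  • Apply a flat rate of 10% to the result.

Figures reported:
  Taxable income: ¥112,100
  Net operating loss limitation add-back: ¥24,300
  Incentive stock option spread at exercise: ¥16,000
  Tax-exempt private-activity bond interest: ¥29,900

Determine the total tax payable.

Mainline income levy:
  ¥112,100 × 11% = ¥12,331

Shadow minimum tax:
  Adjusted income: ¥112,100 + ¥24,300 + ¥16,000 + ¥29,900 = ¥182,300
  Less exemption ¥83,000 → base ¥99,300
  ¥99,300 × 10% = ¥9,930

¥12,331 > ¥9,930, so the mainline income levy governs.

¥12,331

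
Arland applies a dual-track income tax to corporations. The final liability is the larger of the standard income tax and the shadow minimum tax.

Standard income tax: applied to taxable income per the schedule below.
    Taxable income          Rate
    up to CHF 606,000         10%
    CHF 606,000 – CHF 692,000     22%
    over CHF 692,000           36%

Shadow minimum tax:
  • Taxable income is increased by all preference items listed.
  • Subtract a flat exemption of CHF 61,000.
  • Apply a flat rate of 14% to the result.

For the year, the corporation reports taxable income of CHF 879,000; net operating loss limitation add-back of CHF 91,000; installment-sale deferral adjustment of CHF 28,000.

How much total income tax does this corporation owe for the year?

Shadow minimum tax:
  Adjusted income: CHF 879,000 + CHF 91,000 + CHF 28,000 = CHF 998,000
  Less exemption CHF 61,000 → base CHF 937,000
  CHF 937,000 × 14% = CHF 131,180

Standard income tax:
  CHF 606,000 × 10% = CHF 60,600
  CHF 86,000 × 22% = CHF 18,920
  CHF 187,000 × 36% = CHF 67,320
  → CHF 146,840

CHF 146,840 > CHF 131,180, so the standard income tax governs.

CHF 146,840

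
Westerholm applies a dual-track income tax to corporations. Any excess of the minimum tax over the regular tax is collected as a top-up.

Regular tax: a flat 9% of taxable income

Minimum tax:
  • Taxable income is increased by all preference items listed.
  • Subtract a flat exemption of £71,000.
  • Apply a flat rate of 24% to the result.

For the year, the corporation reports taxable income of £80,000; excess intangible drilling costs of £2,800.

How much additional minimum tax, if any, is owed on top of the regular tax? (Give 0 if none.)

Regular tax:
  £80,000 × 9% = £7,200

Minimum tax:
  Adjusted income: £80,000 + £2,800 = £82,800
  Less exemption £71,000 → base £11,800
  £11,800 × 24% = £2,832

£2,832 ≤ £7,200, so no add-on is due.

£0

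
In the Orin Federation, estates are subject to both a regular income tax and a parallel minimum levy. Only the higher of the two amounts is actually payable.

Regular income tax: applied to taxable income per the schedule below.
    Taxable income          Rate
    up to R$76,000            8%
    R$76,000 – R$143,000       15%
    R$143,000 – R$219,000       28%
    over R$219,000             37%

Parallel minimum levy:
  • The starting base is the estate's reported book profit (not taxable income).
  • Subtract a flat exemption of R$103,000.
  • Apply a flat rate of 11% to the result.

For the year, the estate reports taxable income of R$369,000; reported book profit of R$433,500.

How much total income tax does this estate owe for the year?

Regular income tax:
  R$76,000 × 8% = R$6,080
  R$67,000 × 15% = R$10,050
  R$76,000 × 28% = R$21,280
  R$150,000 × 37% = R$55,500
  → R$92,910

Parallel minimum levy:
  Base (reported book profit): R$433,500
  Less exemption R$103,000 → base R$330,500
  R$330,500 × 11% = R$36,355

R$92,910 > R$36,355, so the regular income tax governs.

R$92,910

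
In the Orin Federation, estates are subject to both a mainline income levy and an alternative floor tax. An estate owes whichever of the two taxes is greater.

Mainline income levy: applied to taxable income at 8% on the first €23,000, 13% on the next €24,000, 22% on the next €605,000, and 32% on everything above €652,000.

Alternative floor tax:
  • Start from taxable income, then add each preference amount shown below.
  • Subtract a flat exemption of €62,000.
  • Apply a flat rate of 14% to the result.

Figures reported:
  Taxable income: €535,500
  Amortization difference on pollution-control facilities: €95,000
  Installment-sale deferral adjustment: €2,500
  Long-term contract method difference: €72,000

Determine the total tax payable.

Mainline income levy:
  €23,000 × 8% = €1,840
  €24,000 × 13% = €3,120
  €488,500 × 22% = €107,470
  → €112,430

Alternative floor tax:
  Adjusted income: €535,500 + €95,000 + €2,500 + €72,000 = €705,000
  Less exemption €62,000 → base €643,000
  €643,000 × 14% = €90,020

€112,430 > €90,020, so the mainline income levy governs.

€112,430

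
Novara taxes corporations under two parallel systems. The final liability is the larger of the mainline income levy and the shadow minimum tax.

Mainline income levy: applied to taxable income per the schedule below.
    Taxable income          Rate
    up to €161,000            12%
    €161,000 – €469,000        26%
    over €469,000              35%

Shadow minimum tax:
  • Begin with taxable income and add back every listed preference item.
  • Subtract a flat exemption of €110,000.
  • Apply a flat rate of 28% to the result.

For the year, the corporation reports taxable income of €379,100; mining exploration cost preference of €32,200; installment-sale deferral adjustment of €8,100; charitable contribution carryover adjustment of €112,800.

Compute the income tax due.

€118,216

Mainline income levy:
  €161,000 × 12% = €19,320
  €218,100 × 26% = €56,706
  → €76,026

Shadow minimum tax:
  Adjusted income: €379,100 + €32,200 + €8,100 + €112,800 = €532,200
  Less exemption €110,000 → base €422,200
  €422,200 × 28% = €118,216

€118,216 > €76,026, so the shadow minimum tax is the binding amount.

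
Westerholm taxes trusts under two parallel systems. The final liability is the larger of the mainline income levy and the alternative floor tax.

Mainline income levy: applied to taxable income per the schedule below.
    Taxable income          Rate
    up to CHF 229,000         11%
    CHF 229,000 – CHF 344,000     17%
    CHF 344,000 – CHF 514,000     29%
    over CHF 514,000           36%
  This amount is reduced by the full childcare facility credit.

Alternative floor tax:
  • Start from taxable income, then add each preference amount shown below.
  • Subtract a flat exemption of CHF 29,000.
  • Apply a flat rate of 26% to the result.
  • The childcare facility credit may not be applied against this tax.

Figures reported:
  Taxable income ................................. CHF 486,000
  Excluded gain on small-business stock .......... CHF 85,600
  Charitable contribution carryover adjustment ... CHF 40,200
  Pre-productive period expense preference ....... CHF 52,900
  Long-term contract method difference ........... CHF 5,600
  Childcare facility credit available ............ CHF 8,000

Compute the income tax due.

CHF 166,738

Alternative floor tax:
  Adjusted income: CHF 486,000 + CHF 85,600 + CHF 40,200 + CHF 52,900 + CHF 5,600 = CHF 670,300
  Less exemption CHF 29,000 → base CHF 641,300
  CHF 641,300 × 26% = CHF 166,738

Mainline income levy:
  CHF 229,000 × 11% = CHF 25,190
  CHF 115,000 × 17% = CHF 19,550
  CHF 142,000 × 29% = CHF 41,180
  → CHF 85,920
  Less childcare facility credit CHF 8,000 → CHF 77,920

CHF 166,738 > CHF 77,920, so the alternative floor tax is the binding amount.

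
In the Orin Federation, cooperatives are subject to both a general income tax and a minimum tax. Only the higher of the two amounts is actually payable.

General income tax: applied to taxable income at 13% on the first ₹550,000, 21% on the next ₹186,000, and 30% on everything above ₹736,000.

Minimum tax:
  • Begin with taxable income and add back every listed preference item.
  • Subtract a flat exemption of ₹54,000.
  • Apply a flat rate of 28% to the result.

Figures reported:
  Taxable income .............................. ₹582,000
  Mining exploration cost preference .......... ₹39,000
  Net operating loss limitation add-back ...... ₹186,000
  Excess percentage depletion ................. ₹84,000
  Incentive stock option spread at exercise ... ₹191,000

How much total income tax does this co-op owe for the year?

Minimum tax:
  Adjusted income: ₹582,000 + ₹39,000 + ₹186,000 + ₹84,000 + ₹191,000 = ₹1,082,000
  Less exemption ₹54,000 → base ₹1,028,000
  ₹1,028,000 × 28% = ₹287,840

General income tax:
  ₹550,000 × 13% = ₹71,500
  ₹32,000 × 21% = ₹6,720
  → ₹78,220

₹287,840 > ₹78,220, so the minimum tax is the binding amount.

₹287,840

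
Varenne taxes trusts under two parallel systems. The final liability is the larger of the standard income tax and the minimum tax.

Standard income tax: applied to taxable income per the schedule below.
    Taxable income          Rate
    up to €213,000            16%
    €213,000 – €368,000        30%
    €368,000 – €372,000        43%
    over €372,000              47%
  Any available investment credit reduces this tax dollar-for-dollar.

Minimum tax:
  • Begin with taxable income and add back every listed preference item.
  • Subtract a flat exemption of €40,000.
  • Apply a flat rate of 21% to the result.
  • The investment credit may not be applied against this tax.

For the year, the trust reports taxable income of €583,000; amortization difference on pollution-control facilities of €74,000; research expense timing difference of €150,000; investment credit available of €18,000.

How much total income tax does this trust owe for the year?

Minimum tax:
  Adjusted income: €583,000 + €74,000 + €150,000 = €807,000
  Less exemption €40,000 → base €767,000
  €767,000 × 21% = €161,070

Standard income tax:
  €213,000 × 16% = €34,080
  €155,000 × 30% = €46,500
  €4,000 × 43% = €1,720
  €211,000 × 47% = €99,170
  → €181,470
  Less investment credit €18,000 → €163,470

€163,470 > €161,070, so the standard income tax governs.

€163,470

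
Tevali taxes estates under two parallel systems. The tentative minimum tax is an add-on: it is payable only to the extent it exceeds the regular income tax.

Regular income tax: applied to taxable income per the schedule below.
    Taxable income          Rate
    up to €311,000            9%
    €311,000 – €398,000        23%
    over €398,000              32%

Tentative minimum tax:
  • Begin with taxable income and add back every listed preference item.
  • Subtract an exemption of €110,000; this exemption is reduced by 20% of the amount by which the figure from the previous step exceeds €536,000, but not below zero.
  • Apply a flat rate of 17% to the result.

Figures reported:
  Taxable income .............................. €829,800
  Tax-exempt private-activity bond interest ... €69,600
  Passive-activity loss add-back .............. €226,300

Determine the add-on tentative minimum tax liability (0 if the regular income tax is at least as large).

€5,193

Tentative minimum tax:
  Adjusted income: €829,800 + €69,600 + €226,300 = €1,125,700
  Exemption: 20% × (€1,125,700 − €536,000) = €117,940 ≥ €110,000, so the exemption is fully phased out
  Base: €1,125,700 − €0 = €1,125,700
  €1,125,700 × 17% = €191,369

Regular income tax:
  €311,000 × 9% = €27,990
  €87,000 × 23% = €20,010
  €431,800 × 32% = €138,176
  → €186,176

Excess of tentative minimum tax over regular income tax: €191,369 − €186,176 = €5,193.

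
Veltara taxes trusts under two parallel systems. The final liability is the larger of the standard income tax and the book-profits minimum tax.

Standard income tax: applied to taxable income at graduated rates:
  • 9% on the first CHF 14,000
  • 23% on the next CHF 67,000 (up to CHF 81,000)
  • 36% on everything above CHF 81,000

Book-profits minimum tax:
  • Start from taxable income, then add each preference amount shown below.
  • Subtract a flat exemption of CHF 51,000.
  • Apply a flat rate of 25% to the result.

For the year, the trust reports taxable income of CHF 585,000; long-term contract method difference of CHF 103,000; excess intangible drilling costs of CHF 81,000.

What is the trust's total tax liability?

CHF 198,110

Standard income tax:
  CHF 14,000 × 9% = CHF 1,260
  CHF 67,000 × 23% = CHF 15,410
  CHF 504,000 × 36% = CHF 181,440
  → CHF 198,110

Book-profits minimum tax:
  Adjusted income: CHF 585,000 + CHF 103,000 + CHF 81,000 = CHF 769,000
  Less exemption CHF 51,000 → base CHF 718,000
  CHF 718,000 × 25% = CHF 179,500

CHF 198,110 > CHF 179,500, so the standard income tax governs.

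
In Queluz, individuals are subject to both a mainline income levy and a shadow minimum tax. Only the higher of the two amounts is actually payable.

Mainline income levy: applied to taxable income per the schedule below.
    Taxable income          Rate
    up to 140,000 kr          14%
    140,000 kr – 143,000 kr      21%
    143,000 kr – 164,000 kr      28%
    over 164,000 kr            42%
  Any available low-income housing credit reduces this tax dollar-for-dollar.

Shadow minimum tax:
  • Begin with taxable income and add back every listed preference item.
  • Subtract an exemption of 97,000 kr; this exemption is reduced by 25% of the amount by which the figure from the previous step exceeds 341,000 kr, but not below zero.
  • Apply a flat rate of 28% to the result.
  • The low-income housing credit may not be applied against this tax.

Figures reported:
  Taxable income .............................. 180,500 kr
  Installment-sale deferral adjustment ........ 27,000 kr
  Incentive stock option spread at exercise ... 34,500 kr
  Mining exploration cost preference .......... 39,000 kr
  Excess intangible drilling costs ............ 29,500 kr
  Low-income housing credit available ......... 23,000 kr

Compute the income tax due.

Mainline income levy:
  140,000 kr × 14% = 19,600 kr
  3,000 kr × 21% = 630 kr
  21,000 kr × 28% = 5,880 kr
  16,500 kr × 42% = 6,930 kr
  → 33,040 kr
  Less low-income housing credit 23,000 kr → 10,040 kr

Shadow minimum tax:
  Adjusted income: 180,500 kr + 27,000 kr + 34,500 kr + 39,000 kr + 29,500 kr = 310,500 kr
  Exemption: 310,500 kr ≤ 341,000 kr, so full 97,000 kr applies
  Base: 310,500 kr − 97,000 kr = 213,500 kr
  213,500 kr × 28% = 59,780 kr

59,780 kr > 10,040 kr, so the shadow minimum tax is the binding amount.

59,780 kr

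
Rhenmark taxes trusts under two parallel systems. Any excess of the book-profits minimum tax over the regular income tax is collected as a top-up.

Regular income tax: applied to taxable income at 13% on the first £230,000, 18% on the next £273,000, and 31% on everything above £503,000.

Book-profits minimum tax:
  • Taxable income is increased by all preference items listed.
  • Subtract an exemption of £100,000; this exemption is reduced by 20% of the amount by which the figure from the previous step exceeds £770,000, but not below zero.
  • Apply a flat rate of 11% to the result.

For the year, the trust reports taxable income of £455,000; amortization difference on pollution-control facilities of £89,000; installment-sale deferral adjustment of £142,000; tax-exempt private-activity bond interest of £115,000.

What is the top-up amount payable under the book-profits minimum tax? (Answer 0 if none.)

£7,392

Book-profits minimum tax:
  Adjusted income: £455,000 + £89,000 + £142,000 + £115,000 = £801,000
  Exemption: £100,000 − 20% × (£801,000 − £770,000) = £100,000 − £6,200 = £93,800
  Base: £801,000 − £93,800 = £707,200
  £707,200 × 11% = £77,792

Regular income tax:
  £230,000 × 13% = £29,900
  £225,000 × 18% = £40,500
  → £70,400

Excess of book-profits minimum tax over regular income tax: £77,792 − £70,400 = £7,392.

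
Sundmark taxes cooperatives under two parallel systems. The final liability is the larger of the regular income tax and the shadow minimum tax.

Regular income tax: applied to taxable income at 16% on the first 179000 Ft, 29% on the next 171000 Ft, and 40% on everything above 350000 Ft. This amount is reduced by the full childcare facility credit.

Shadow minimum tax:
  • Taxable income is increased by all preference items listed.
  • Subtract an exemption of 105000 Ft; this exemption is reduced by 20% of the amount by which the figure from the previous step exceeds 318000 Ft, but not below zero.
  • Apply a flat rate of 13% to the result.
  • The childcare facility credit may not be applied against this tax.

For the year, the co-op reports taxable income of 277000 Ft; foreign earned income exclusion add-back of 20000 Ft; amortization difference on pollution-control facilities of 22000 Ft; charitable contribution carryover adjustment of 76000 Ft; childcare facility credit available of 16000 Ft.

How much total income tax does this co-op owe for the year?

41060 Ft

Shadow minimum tax:
  Adjusted income: 277000 Ft + 20000 Ft + 22000 Ft + 76000 Ft = 395000 Ft
  Exemption: 105000 Ft − 20% × (395000 Ft − 318000 Ft) = 105000 Ft − 15400 Ft = 89600 Ft
  Base: 395000 Ft − 89600 Ft = 305400 Ft
  305400 Ft × 13% = 39702 Ft

Regular income tax:
  179000 Ft × 16% = 28640 Ft
  98000 Ft × 29% = 28420 Ft
  → 57060 Ft
  Less childcare facility credit 16000 Ft → 41060 Ft

41060 Ft > 39702 Ft, so the regular income tax governs.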